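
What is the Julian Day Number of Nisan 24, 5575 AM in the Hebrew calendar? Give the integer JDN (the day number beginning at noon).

In the Gregorian calendar the same day is 4 May 1815.
JDN 2400001 is 17 November 1858 CE (Gregorian), MJD 0; the target day is −15903 days from there, so JDN = 2384098.

2384098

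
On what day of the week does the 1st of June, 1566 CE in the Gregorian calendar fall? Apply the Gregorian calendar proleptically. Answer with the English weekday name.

Since JDN mod 7 = 2 (0 = Monday), the day is Wednesday.

Wednesday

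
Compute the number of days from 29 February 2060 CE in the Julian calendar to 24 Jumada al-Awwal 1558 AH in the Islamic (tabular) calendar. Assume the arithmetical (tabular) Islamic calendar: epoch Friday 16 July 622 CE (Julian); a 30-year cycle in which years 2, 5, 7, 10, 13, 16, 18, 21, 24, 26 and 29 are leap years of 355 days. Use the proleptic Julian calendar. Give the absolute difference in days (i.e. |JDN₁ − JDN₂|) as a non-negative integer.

First date → JDN 2473532; second date → JDN 2500330.
The interval is |2473532 − 2500330| = 26798 days.

26798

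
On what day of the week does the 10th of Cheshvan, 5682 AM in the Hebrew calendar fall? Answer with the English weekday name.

Friday

In the Gregorian calendar this is 11 November 1921 (JDN 2423005).
2423005 ≡ 4 (mod 7); counting from Monday = 0 gives Friday.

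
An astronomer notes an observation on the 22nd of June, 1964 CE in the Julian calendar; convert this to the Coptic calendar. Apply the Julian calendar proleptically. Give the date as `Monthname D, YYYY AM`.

Paoni 28, 1680 AM

The source date corresponds to 5 July 1964 in the Gregorian calendar (JDN 2438582).
That day falls on 28 Paoni 1680 AM in the Coptic calendar.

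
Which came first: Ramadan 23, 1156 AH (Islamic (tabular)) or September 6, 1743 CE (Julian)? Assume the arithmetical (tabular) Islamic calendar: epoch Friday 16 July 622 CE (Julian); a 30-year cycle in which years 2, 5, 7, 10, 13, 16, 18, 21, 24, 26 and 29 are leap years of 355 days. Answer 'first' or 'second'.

second

First date → JDN 2357991; second date → JDN 2357937.
JDN 2357937 < JDN 2357991, so the second date is earlier.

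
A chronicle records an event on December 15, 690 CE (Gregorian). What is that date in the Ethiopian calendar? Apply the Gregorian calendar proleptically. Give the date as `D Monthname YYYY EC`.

16 Tahsas 683 EC

Julian Day Number of the source date = 1973426.
Converting JDN 1973426 to the Ethiopian calendar gives 16 Tahsas 683 EC.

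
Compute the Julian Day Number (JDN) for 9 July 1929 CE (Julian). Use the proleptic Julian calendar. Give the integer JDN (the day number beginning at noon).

Equivalently 22 July 1929 (Gregorian).
JDN 2299161 is 15 October 1582 CE (Gregorian); the target day is +126654 days from there, so JDN = 2425815.

2425815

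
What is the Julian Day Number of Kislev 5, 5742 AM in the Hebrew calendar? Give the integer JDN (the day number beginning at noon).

2444940

In the Gregorian calendar the same day is 1 December 1981.
JDN 2400001 is 17 November 1858 CE (Gregorian), MJD 0; the target day is +44939 days from there, so JDN = 2444940.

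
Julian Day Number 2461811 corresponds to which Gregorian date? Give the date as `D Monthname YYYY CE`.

Counting from JDN 2299161 = 15 Oct 1582 gives an offset of 162650 days.

9 February 2028 CE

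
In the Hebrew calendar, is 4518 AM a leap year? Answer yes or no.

no

Hebrew year 4518 is year 15 of its 19-year Metonic cycle; leap years are at positions 3, 6, 8, 11, 14, 17, 19, so it is a common year (12 months).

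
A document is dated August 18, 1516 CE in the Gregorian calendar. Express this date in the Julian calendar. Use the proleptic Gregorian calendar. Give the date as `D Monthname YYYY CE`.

8 August 1516 CE

At this point the Julian calendar is 10 days behind the Gregorian.
18 August 1516 Gregorian − 10 days → 8 August 1516 Julian.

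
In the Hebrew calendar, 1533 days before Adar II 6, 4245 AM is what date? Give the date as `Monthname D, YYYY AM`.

Tevet 9, 4241 AM

JDN of Adar II 6, 4245 AM = 1898272.
1898272 − 1533 = 1896739.
JDN 1896739 in the Hebrew calendar is Tevet 9, 4241 AM.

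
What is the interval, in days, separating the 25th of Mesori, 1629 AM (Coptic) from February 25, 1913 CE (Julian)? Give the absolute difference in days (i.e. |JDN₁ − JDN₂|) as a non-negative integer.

174

JDN of the first date = 2420011.
JDN of the second date = 2419837.
|2419837 − 2420011| = 174.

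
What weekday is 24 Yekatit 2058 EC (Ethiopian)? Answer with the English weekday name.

Equivalently 3 March 2066 Gregorian, JDN 2475713.
2475713 ≡ 2 (mod 7); counting from Monday = 0 gives Wednesday.

Wednesday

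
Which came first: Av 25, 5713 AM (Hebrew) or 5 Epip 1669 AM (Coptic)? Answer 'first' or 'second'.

second

Converting both to JDN: 2434596 vs 2434571; the smaller is the second.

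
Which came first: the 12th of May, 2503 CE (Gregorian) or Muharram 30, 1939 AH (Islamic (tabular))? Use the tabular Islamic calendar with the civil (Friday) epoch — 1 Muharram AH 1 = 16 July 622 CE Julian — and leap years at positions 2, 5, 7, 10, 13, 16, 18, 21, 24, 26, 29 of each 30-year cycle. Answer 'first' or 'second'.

First date → JDN 2635393; second date → JDN 2635232.
JDN 2635232 < JDN 2635393, so the second date is earlier.

second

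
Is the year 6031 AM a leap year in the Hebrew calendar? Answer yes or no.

Hebrew year 6031 is year 8 of its 19-year Metonic cycle; leap years are at positions 3, 6, 8, 11, 14, 17, 19, so it is a leap year (13 months).

yes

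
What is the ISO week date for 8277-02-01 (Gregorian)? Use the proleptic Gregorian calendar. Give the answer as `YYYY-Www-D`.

8277-W05-4

The weekday is Thursday (ISO weekday 4).
That Thursday belongs to ISO week 5 of ISO year 8277.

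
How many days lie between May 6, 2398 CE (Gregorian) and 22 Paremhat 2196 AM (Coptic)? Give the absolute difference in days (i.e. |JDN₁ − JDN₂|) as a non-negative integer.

29918

First date → JDN 2597037; second date → JDN 2626955.
The interval is |2597037 − 2626955| = 29918 days.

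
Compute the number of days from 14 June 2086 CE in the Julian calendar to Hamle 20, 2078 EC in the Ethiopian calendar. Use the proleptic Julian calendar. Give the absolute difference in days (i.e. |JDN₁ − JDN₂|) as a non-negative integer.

30

JDN of the first date = 2483134.
JDN of the second date = 2483164.
|2483164 − 2483134| = 30.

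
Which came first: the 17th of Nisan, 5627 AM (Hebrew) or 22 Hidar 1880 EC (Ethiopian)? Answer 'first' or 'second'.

The two dates have Julian Day Numbers 2403079 and 2410607 respectively.
Since 2403079 < 2410607, the first date comes first.

first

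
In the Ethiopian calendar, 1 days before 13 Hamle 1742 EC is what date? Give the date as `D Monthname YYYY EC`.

12 Hamle 1742 EC

The starting date is JDN 2360433; 2360433 − 1 = 2360432.
JDN 2360432 corresponds to 12 Hamle 1742 EC.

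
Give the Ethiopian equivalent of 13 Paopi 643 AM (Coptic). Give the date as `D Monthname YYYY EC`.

13 Tikimt 919 EC

The source date corresponds to 15 October 926 in the proleptic Gregorian calendar (JDN 2059562).
That day falls on 13 Tikimt 919 EC in the Ethiopian calendar.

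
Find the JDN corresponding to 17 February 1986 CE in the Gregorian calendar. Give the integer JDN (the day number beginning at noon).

2446479

JDN 2299161 is 15 October 1582 CE (Gregorian); the target day is +147318 days from there, so JDN = 2446479.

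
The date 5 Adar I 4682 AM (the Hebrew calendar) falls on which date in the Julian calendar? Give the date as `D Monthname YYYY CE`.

Both dates share Julian Day Number 2057855; in the Julian calendar that is 6 February 922 CE.

6 February 922 CE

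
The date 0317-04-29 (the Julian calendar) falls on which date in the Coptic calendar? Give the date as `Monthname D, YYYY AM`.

Pashons 4, 33 AM

Both dates share Julian Day Number 1836961; in the Coptic calendar that is 4 Pashons 33 AM.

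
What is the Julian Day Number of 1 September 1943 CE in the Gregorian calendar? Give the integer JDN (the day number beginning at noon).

2430969

JDN 2299161 is 15 October 1582 CE (Gregorian); the target day is +131808 days from there, so JDN = 2430969.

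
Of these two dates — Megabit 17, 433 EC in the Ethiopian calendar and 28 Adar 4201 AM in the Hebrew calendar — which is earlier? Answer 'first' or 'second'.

second

First date → JDN 1882205; second date → JDN 1882199.
JDN 1882199 < JDN 1882205, so the second date is earlier.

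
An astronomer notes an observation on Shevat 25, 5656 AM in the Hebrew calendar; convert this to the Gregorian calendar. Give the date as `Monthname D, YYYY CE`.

Julian Day Number of the source date = 2413599.
Converting JDN 2413599 to the Gregorian calendar gives 9 February 1896 CE.

February 9, 1896 CE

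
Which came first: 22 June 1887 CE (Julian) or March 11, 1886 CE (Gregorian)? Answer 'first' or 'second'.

second

First date → JDN 2410457; second date → JDN 2409977.
JDN 2409977 < JDN 2410457, so the second date is earlier.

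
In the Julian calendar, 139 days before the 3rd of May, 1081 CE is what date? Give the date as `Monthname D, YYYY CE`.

December 15, 1080 CE

JDN of the 3rd of May, 1081 CE = 2116016.
2116016 − 139 = 2115877.
JDN 2115877 in the Julian calendar is December 15, 1080 CE.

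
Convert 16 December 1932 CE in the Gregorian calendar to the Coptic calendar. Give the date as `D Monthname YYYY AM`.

7 Koiak 1649 AM

Both dates share Julian Day Number 2427058; in the Coptic calendar that is 7 Koiak 1649 AM.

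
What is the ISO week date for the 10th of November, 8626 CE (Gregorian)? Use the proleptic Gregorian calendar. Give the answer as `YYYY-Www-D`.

The weekday is Friday (ISO weekday 5).
That Friday belongs to ISO week 45 of ISO year 8626.

8626-W45-5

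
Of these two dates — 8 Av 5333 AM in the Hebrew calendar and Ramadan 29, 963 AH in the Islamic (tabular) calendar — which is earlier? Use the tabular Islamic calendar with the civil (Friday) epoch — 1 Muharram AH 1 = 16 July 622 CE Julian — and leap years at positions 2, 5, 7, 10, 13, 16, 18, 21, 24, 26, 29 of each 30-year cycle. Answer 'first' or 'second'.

second

The two dates have Julian Day Numbers 2295785 and 2289605 respectively.
Since 2289605 < 2295785, the second date comes first.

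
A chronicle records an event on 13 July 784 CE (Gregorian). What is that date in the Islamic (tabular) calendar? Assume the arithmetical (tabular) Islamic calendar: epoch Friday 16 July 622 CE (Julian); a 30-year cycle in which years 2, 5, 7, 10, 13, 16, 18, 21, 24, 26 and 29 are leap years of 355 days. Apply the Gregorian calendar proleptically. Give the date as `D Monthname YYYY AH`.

15 Dhu al-Hijjah 167 AH

Julian Day Number of the source date = 2007604.
Converting JDN 2007604 to the tabular Islamic calendar gives 15 Dhu al-Hijjah 167 AH.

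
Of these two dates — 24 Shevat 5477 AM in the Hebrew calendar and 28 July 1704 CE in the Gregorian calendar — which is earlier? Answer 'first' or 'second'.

second

The two dates have Julian Day Numbers 2348217 and 2343642 respectively.
Since 2343642 < 2348217, the second date comes first.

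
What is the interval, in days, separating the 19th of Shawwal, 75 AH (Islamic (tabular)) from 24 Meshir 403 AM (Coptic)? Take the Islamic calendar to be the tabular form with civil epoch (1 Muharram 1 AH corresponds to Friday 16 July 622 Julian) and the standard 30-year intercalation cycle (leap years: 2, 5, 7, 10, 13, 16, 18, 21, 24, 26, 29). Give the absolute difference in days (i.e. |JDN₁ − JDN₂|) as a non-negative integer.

JDN of the first date = 1974947.
JDN of the second date = 1972033.
|1972033 − 1974947| = 2914.

2914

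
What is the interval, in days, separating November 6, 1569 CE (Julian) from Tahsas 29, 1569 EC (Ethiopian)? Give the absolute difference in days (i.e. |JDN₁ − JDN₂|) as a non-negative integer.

2606

First date → JDN 2294445; second date → JDN 2297051.
The interval is |2294445 − 2297051| = 2606 days.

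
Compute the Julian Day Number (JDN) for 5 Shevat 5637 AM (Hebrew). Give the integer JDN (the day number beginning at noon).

2406639

Equivalently 19 January 1877 (Gregorian).
JDN 2400001 is 17 November 1858 CE (Gregorian), MJD 0; the target day is +6638 days from there, so JDN = 2406639.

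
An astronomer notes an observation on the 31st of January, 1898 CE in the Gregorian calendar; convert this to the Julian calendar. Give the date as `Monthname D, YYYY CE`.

The Julian–Gregorian offset here is 12 days (Julian trailing).
31 January 1898 Gregorian − 12 days → 19 January 1898 Julian.

January 19, 1898 CE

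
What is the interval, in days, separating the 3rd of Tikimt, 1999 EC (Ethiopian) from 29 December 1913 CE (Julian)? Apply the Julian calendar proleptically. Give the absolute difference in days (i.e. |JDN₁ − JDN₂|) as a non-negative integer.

33878

JDN of the first date = 2454022.
JDN of the second date = 2420144.
|2420144 − 2454022| = 33878.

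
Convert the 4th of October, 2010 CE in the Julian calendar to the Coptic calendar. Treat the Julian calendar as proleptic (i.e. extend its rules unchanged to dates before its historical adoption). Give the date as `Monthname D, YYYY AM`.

The source date corresponds to 17 October 2010 in the Gregorian calendar (JDN 2455487).
That day falls on 7 Paopi 1727 AM in the Coptic calendar.

Paopi 7, 1727 AM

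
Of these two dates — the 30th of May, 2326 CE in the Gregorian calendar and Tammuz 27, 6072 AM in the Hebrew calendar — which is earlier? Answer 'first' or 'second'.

second

First date → JDN 2570763; second date → JDN 2565714.
JDN 2565714 < JDN 2570763, so the second date is earlier.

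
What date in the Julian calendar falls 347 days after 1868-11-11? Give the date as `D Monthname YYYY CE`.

24 October 1869 CE

Counting 347 days forward from JDN 2403660 reaches JDN 2404007, which is 24 October 1869 CE.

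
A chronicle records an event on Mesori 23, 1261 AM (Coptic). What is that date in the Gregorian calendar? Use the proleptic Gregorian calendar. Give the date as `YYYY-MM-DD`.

Both dates share Julian Day Number 2285597; in the Gregorian calendar that is 26 August 1545 CE.

1545-08-26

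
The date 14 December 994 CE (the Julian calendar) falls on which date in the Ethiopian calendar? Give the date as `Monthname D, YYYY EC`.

Both dates share Julian Day Number 2084464; in the Ethiopian calendar that is 18 Tahsas 987 EC.

Tahsas 18, 987 EC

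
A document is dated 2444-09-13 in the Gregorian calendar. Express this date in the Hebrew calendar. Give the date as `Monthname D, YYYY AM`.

Tishrei 1, 6205 AM

Julian Day Number of the source date = 2613969.
Converting JDN 2613969 to the Hebrew calendar gives 1 Tishrei 6205 AM.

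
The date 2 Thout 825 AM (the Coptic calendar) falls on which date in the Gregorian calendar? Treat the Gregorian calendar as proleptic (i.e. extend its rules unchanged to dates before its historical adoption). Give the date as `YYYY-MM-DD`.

Julian Day Number of the source date = 2125997.
Converting JDN 2125997 to the Gregorian calendar gives 6 September 1108 CE.

1108-09-06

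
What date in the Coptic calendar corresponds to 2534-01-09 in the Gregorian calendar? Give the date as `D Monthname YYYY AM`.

27 Koiak 2250 AM

Julian Day Number of the source date = 2646593.
Converting JDN 2646593 to the Coptic calendar gives 27 Koiak 2250 AM.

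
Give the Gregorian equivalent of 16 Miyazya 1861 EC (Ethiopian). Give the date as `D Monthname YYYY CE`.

Both dates share Julian Day Number 2403811; in the Gregorian calendar that is 23 April 1869 CE.

23 April 1869 CE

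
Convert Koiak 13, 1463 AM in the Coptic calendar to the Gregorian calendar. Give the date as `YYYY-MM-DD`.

1746-12-20

Julian Day Number of the source date = 2359127.
Converting JDN 2359127 to the Gregorian calendar gives 20 December 1746 CE.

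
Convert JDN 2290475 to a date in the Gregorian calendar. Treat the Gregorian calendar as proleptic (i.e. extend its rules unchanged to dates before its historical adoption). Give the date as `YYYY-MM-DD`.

1559-01-03

JDN 2451545 is 1 Jan 2000; 2290475 is −161070 days from there.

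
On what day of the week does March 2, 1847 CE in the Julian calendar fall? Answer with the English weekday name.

Sunday

Equivalently 14 March 1847 Gregorian, JDN 2395735.
JDN 2395735 mod 7 = 6, and JDN 0 was a Monday, so this is a Sunday.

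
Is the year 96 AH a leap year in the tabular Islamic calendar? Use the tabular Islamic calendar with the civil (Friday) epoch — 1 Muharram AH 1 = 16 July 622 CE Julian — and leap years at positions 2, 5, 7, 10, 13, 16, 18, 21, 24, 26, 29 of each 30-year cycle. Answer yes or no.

Year 96 AH is year 6 of its 30-year cycle; leap positions are 2, 5, 7, 10, 13, 16, 18, 21, 24, 26, 29, so it is a common year (354 days).

no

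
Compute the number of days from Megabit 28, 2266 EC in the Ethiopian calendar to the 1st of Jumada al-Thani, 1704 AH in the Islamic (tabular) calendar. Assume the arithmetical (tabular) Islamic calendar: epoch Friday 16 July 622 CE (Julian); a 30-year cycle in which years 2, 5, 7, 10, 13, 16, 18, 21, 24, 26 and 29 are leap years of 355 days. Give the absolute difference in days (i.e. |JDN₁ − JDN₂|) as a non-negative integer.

355

First date → JDN 2551719; second date → JDN 2552074.
The interval is |2551719 − 2552074| = 355 days.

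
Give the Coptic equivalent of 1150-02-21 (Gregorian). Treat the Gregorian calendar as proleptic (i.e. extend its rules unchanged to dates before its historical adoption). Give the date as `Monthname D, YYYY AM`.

Meshir 20, 866 AM

Both dates share Julian Day Number 2141140; in the Coptic calendar that is 20 Meshir 866 AM.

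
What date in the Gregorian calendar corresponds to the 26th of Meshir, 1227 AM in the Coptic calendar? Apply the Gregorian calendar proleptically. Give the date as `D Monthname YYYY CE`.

Both dates share Julian Day Number 2273001; in the Gregorian calendar that is 2 March 1511 CE.

2 March 1511 CE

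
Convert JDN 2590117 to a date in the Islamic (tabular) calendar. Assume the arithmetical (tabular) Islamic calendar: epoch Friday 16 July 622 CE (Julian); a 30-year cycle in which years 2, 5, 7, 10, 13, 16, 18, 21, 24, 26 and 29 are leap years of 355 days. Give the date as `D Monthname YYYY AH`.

The Gregorian equivalent of JDN 2590117 is 26 May 2379.
In the tabular Islamic calendar that day is 8 Shawwal 1811 AH.

8 Shawwal 1811 AH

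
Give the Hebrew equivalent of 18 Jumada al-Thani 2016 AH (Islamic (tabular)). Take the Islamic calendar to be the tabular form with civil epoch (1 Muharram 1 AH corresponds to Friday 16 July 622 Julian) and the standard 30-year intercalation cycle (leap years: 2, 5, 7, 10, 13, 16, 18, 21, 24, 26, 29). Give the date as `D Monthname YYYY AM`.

Both dates share Julian Day Number 2662654; in the Hebrew calendar that is 19 Tevet 6338 AM.

19 Tevet 6338 AM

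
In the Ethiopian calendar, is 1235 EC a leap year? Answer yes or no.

yes

1235 mod 4 = 3; in the Ethiopian calendar a year is leap when year mod 4 = 3, so it is a leap year.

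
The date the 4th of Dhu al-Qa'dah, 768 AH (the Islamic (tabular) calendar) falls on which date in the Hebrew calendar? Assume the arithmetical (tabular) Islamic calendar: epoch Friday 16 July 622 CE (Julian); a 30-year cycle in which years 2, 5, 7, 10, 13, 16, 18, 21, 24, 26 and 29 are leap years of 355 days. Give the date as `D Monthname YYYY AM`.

5 Av 5127 AM

Both dates share Julian Day Number 2220537; in the Hebrew calendar that is 5 Av 5127 AM.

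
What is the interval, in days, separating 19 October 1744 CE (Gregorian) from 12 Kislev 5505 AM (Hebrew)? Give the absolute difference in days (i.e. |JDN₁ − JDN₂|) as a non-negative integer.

JDN of the first date = 2358335.
JDN of the second date = 2358364.
|2358364 − 2358335| = 29.

29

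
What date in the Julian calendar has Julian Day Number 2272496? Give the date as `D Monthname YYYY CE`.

JDN 2272496 is 13 October 1509 in the proleptic Gregorian calendar.
In the Julian calendar that day is 3 October 1509 CE.

3 October 1509 CE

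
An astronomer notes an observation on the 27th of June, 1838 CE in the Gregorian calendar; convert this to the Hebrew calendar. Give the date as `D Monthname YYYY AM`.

4 Tammuz 5598 AM

Julian Day Number of the source date = 2392553.
Converting JDN 2392553 to the Hebrew calendar gives 4 Tammuz 5598 AM.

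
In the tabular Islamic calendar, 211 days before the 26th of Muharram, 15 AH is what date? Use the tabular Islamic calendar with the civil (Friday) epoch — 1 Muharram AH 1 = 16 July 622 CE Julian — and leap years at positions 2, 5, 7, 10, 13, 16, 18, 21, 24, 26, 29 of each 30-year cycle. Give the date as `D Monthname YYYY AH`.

JDN of the 26th of Muharram, 15 AH = 1953426.
1953426 − 211 = 1953215.
JDN 1953215 in the tabular Islamic calendar is 21 Jumada al-Thani 14 AH.

21 Jumada al-Thani 14 AH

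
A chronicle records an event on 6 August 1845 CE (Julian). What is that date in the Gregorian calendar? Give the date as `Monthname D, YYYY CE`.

At this point the Julian calendar is 12 days behind the Gregorian.
6 August 1845 Julian + 12 days → 18 August 1845 Gregorian.

August 18, 1845 CE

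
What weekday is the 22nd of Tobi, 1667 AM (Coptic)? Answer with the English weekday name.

This is JDN 2433677 (30 January 1951 Gregorian).
2433677 ≡ 1 (mod 7); counting from Monday = 0 gives Tuesday.

Tuesday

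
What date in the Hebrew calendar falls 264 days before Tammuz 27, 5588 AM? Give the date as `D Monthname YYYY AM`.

28 Tishrei 5588 AM

JDN of Tammuz 27, 5588 AM = 2388913.
2388913 − 264 = 2388649.
JDN 2388649 in the Hebrew calendar is 28 Tishrei 5588 AM.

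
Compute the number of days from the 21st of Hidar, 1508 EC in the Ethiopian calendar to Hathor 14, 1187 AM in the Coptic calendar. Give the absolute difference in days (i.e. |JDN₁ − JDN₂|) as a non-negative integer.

16444

First date → JDN 2274733; second date → JDN 2258289.
The interval is |2274733 − 2258289| = 16444 days.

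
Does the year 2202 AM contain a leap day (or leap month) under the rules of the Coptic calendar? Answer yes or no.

no

2202 mod 4 = 2; in the Coptic calendar a year is leap when year mod 4 = 3, so it is a common year.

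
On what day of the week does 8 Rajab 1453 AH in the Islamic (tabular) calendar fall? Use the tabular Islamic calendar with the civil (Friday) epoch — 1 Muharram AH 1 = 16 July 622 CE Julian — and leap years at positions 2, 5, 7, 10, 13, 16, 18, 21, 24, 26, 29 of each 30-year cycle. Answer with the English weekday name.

Friday

Equivalently 24 October 2031 Gregorian, JDN 2463164.
JDN 2463164 mod 7 = 4, and JDN 0 was a Monday, so this is a Friday.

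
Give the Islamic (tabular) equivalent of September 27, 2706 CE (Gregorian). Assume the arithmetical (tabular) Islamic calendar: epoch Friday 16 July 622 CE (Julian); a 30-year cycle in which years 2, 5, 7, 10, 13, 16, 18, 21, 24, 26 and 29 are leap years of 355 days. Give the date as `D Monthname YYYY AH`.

26 Safar 2149 AH

Both dates share Julian Day Number 2709675; in the tabular Islamic calendar that is 26 Safar 2149 AH.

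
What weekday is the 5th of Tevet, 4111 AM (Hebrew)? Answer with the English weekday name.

In the proleptic Gregorian calendar this is 23 December 350 (JDN 1849251).
Since JDN mod 7 = 5 (0 = Monday), the day is Saturday.

Saturday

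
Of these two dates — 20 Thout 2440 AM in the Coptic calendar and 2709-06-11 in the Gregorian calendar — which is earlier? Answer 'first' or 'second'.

second

First date → JDN 2715894; second date → JDN 2710663.
JDN 2710663 < JDN 2715894, so the second date is earlier.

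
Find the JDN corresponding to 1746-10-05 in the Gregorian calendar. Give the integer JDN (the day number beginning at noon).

JDN 2451545 is 1 January 2000 CE (Gregorian); the target day is −92494 days from there, so JDN = 2359051.

2359051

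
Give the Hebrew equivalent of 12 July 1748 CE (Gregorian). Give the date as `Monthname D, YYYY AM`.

Julian Day Number of the source date = 2359697.
Converting JDN 2359697 to the Hebrew calendar gives 16 Tammuz 5508 AM.

Tammuz 16, 5508 AM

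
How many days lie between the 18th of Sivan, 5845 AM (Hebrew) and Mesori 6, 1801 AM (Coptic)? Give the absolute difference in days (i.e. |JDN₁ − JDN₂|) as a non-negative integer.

JDN of the first date = 2482753.
JDN of the second date = 2482815.
|2482815 − 2482753| = 62.

62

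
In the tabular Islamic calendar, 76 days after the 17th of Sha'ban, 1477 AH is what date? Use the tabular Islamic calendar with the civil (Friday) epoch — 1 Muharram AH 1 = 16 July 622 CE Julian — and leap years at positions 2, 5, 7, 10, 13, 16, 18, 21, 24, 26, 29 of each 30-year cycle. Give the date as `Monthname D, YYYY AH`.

Dhu al-Qa'dah 5, 1477 AH

Counting 76 days forward from JDN 2471708 reaches JDN 2471784, which is Dhu al-Qa'dah 5, 1477 AH.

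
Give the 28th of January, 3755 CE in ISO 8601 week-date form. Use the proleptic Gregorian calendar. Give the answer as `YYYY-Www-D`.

The weekday is Tuesday (ISO weekday 2).
That Tuesday belongs to ISO week 5 of ISO year 3755.

3755-W05-2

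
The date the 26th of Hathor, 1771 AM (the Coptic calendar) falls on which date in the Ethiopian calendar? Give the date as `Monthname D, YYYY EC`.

Hidar 26, 2047 EC

The source date corresponds to 5 December 2054 in the Gregorian calendar (JDN 2471607).
That day falls on 26 Hidar 2047 EC in the Ethiopian calendar.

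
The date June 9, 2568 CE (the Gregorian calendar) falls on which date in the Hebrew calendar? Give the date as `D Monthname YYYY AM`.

Both dates share Julian Day Number 2659163; in the Hebrew calendar that is 12 Sivan 6328 AM.

12 Sivan 6328 AM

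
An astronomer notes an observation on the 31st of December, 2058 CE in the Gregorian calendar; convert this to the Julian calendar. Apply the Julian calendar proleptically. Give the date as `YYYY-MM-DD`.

2058-12-18

At this point the Julian calendar is 13 days behind the Gregorian.
31 December 2058 Gregorian − 13 days → 18 December 2058 Julian.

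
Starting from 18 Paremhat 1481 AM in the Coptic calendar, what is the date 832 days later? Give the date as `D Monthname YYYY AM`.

30 Paoni 1483 AM

JDN of 18 Paremhat 1481 AM = 2365797.
2365797 + 832 = 2366629.
JDN 2366629 in the Coptic calendar is 30 Paoni 1483 AM.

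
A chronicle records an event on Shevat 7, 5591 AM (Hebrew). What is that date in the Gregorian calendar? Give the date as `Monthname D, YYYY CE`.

Both dates share Julian Day Number 2389839; in the Gregorian calendar that is 21 January 1831 CE.

January 21, 1831 CE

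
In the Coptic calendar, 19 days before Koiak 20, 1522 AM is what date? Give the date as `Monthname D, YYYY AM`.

Koiak 1, 1522 AM

Counting 19 days back from JDN 2380684 reaches JDN 2380665, which is Koiak 1, 1522 AM.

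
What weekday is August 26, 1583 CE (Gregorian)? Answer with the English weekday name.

Since JDN mod 7 = 4 (0 = Monday), the day is Friday.

Friday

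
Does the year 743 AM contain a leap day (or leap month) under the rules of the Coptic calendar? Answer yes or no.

yes

743 mod 4 = 3; in the Coptic calendar a year is leap when year mod 4 = 3, so it is a leap year.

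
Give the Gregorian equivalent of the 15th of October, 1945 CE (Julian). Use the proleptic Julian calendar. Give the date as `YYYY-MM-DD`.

For dates in this range the Gregorian date is 13 days ahead of the Julian.
15 October 1945 Julian + 13 days → 28 October 1945 Gregorian.

1945-10-28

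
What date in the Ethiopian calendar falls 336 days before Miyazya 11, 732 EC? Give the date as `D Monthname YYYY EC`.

11 Ginbot 731 EC

Counting 336 days back from JDN 1991439 reaches JDN 1991103, which is 11 Ginbot 731 EC.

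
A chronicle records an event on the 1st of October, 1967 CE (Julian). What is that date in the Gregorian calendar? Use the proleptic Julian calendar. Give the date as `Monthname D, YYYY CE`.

The Julian–Gregorian offset here is 13 days (Julian trailing).
1 October 1967 Julian + 13 days → 14 October 1967 Gregorian.

October 14, 1967 CE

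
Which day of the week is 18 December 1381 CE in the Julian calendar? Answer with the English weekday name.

This is JDN 2225820 (26 December 1381 Gregorian).
Since JDN mod 7 = 2 (0 = Monday), the day is Wednesday.

Wednesday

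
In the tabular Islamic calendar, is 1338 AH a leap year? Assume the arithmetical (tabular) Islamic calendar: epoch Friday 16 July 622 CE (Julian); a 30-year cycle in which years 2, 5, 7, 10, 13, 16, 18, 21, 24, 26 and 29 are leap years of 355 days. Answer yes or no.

yes

Year 1338 AH is year 18 of its 30-year cycle; leap positions are 2, 5, 7, 10, 13, 16, 18, 21, 24, 26, 29, so it is a leap year (355 days).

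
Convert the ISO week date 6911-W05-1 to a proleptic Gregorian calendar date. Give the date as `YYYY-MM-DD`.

6911-01-26

ISO week 1 of 6911 is the week containing the first Thursday of 6911.
Week 5, day 1 (Monday) lands on 6911-01-26.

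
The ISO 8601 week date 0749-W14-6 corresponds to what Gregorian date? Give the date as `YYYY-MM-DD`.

0749-04-09

ISO week 1 of 749 is the week containing the first Thursday of 749.
Week 14, day 6 (Saturday) lands on 0749-04-09.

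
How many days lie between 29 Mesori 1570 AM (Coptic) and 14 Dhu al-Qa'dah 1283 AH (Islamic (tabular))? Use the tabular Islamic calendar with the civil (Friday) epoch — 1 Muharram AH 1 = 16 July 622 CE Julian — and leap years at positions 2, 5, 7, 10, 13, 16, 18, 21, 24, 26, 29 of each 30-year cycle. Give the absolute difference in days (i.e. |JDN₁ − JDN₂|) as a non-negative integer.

JDN of the first date = 2398465.
JDN of the second date = 2403046.
|2403046 − 2398465| = 4581.

4581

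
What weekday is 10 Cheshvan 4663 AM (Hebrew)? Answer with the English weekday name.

Friday

In the proleptic Gregorian calendar this is 20 October 902 (JDN 2050801).
2050801 ≡ 4 (mod 7); counting from Monday = 0 gives Friday.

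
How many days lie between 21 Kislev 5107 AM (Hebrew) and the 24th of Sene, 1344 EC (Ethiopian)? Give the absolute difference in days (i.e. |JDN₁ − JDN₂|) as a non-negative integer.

First date → JDN 2213024; second date → JDN 2215045.
The interval is |2213024 − 2215045| = 2021 days.

2021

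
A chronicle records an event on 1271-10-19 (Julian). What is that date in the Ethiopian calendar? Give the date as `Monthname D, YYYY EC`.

The source date corresponds to 26 October 1271 in the proleptic Gregorian calendar (JDN 2185582).
That day falls on 21 Tikimt 1264 EC in the Ethiopian calendar.

Tikimt 21, 1264 EC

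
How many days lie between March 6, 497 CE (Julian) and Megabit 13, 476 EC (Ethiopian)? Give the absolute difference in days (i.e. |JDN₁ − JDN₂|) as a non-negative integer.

4745

First date → JDN 1902652; second date → JDN 1897907.
The interval is |1902652 − 1897907| = 4745 days.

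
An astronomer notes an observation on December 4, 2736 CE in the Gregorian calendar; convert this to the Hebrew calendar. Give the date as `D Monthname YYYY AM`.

8 Kislev 6497 AM

Julian Day Number of the source date = 2720701.
Converting JDN 2720701 to the Hebrew calendar gives 8 Kislev 6497 AM.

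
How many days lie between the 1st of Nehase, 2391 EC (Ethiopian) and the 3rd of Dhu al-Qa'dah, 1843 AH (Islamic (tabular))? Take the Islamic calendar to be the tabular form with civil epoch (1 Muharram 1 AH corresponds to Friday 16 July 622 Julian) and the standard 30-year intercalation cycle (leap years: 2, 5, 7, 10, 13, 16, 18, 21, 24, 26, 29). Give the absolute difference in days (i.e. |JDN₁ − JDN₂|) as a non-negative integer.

First date → JDN 2597498; second date → JDN 2601480.
The interval is |2597498 − 2601480| = 3982 days.

3982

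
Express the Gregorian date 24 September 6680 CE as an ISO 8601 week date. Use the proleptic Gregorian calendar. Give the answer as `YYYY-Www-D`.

6680-W39-5

The weekday is Friday (ISO weekday 5).
That Friday belongs to ISO week 39 of ISO year 6680.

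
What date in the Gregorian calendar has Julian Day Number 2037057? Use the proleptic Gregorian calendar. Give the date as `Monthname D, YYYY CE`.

Counting from JDN 2299161 = 15 Oct 1582 gives an offset of -262104 days.

March 3, 865 CE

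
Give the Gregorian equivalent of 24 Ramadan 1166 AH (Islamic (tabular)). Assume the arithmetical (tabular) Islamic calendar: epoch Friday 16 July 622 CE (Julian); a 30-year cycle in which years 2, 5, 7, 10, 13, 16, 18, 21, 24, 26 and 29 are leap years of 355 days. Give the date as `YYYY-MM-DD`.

Both dates share Julian Day Number 2361536; in the Gregorian calendar that is 25 July 1753 CE.

1753-07-25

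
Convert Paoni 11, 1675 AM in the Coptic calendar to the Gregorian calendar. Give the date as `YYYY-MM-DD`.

1959-06-18

Julian Day Number of the source date = 2436738.
Converting JDN 2436738 to the Gregorian calendar gives 18 June 1959 CE.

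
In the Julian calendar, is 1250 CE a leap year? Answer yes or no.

1250 mod 4 = 2, so it is a common year in the Julian calendar.

no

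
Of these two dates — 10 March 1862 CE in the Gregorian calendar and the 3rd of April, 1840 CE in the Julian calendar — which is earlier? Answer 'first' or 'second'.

second

First date → JDN 2401210; second date → JDN 2393211.
JDN 2393211 < JDN 2401210, so the second date is earlier.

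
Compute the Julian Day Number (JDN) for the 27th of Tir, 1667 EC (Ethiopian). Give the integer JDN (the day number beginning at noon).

2332873

In the Gregorian calendar the same day is 1 February 1675.
JDN 2400001 is 17 November 1858 CE (Gregorian), MJD 0; the target day is −67128 days from there, so JDN = 2332873.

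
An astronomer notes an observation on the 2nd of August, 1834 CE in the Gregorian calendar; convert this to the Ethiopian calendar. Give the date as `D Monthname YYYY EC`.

Both dates share Julian Day Number 2391128; in the Ethiopian calendar that is 27 Hamle 1826 EC.

27 Hamle 1826 EC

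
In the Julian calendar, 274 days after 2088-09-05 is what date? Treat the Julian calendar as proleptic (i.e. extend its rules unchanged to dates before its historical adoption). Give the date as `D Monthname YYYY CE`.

6 June 2089 CE

The starting date is JDN 2483948; 2483948 + 274 = 2484222.
JDN 2484222 corresponds to 6 June 2089 CE.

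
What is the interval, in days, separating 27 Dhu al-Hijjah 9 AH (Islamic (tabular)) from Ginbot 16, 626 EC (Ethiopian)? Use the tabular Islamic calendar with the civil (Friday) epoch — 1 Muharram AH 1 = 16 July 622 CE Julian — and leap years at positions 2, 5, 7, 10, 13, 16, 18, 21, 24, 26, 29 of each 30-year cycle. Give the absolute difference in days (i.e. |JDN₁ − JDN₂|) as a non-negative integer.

First date → JDN 1951626; second date → JDN 1952757.
The interval is |1951626 − 1952757| = 1131 days.

1131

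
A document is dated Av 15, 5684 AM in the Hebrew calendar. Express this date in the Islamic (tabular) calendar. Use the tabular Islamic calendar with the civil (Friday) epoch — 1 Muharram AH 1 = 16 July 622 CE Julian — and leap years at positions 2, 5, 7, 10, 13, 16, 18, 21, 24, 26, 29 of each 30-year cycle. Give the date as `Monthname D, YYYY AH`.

Muharram 14, 1343 AH

The source date corresponds to 15 August 1924 in the Gregorian calendar (JDN 2424013).
That day falls on 14 Muharram 1343 AH in the tabular Islamic calendar.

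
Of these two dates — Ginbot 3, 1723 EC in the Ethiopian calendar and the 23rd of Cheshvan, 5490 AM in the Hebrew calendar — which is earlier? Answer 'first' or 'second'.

second

First date → JDN 2353423; second date → JDN 2352883.
JDN 2352883 < JDN 2353423, so the second date is earlier.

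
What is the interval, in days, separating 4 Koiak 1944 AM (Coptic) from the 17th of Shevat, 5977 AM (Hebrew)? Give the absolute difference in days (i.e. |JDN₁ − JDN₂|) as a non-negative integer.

JDN of the first date = 2534804.
JDN of the second date = 2530827.
|2530827 − 2534804| = 3977.

3977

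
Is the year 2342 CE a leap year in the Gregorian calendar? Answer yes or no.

no

2342 is not divisible by 4, so it is a common year.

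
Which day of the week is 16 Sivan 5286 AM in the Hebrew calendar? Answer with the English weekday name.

In the proleptic Gregorian calendar this is 7 June 1526 (JDN 2278577).
JDN 2278577 mod 7 = 0, and JDN 0 was a Monday, so this is a Monday.

Monday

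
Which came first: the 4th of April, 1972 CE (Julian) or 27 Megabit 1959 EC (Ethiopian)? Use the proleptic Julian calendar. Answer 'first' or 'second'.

The two dates have Julian Day Numbers 2441425 and 2439586 respectively.
Since 2439586 < 2441425, the second date comes first.

second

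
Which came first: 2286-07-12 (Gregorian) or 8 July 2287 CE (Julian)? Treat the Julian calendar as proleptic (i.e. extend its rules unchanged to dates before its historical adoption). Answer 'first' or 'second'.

First date → JDN 2556197; second date → JDN 2556573.
JDN 2556197 < JDN 2556573, so the first date is earlier.

first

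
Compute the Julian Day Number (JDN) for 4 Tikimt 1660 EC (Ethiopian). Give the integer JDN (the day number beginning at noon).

2330204

In the Gregorian calendar the same day is 12 October 1667.
JDN 2299161 is 15 October 1582 CE (Gregorian); the target day is +31043 days from there, so JDN = 2330204.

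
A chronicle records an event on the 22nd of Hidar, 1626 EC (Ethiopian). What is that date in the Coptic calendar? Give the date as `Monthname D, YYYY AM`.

Hathor 22, 1350 AM

The source date corresponds to 28 November 1633 in the Gregorian calendar (JDN 2317833).
That day falls on 22 Hathor 1350 AM in the Coptic calendar.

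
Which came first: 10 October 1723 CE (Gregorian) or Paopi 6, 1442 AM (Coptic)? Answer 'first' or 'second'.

first

Converting both to JDN: 2350655 vs 2351390; the smaller is the first.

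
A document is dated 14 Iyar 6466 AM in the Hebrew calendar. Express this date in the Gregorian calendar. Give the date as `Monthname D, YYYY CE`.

Both dates share Julian Day Number 2709545; in the Gregorian calendar that is 20 May 2706 CE.

May 20, 2706 CE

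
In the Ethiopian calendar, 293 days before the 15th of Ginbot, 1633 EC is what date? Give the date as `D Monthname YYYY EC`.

27 Hamle 1632 EC

Counting 293 days back from JDN 2320563 reaches JDN 2320270, which is 27 Hamle 1632 EC.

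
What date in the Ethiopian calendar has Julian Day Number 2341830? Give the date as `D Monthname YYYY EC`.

8 Nehase 1691 EC

The Gregorian equivalent of JDN 2341830 is 11 August 1699.
In the Ethiopian calendar that day is 8 Nehase 1691 EC.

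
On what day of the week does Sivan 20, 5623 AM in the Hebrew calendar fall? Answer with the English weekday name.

Sunday

In the Gregorian calendar this is 7 June 1863 (JDN 2401664).
JDN 2401664 mod 7 = 6, and JDN 0 was a Monday, so this is a Sunday.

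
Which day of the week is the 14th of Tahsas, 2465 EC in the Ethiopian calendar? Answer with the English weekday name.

Equivalently 26 December 2472 Gregorian, JDN 2624300.
JDN 2624300 mod 7 = 0, and JDN 0 was a Monday, so this is a Monday.

Monday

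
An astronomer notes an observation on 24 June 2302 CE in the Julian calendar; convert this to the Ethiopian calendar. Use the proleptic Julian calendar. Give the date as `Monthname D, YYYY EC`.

The source date corresponds to 10 July 2302 in the Gregorian calendar (JDN 2562038).
That day falls on 30 Sene 2294 EC in the Ethiopian calendar.

Sene 30, 2294 EC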